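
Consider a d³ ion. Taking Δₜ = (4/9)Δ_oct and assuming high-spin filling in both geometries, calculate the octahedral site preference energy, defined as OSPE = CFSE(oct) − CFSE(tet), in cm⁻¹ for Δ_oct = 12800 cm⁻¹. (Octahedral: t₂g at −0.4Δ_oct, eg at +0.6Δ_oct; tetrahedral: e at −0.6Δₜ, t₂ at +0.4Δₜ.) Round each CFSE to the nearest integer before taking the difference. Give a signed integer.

-10809

In an octahedral site d³ (HS) is t2g^3 e_g^0, giving CFSE(oct) = -1.2Δ_oct = -15360 cm⁻¹.
Tetrahedral: e^2 t2^1, CFSE = 2(−0.6) + 1(+0.4) = -0.8Δₜ = -0.8 × (4/9) × 12800 = -4551 cm⁻¹.
OSPE = -15360 − (-4551) = -10809 cm⁻¹.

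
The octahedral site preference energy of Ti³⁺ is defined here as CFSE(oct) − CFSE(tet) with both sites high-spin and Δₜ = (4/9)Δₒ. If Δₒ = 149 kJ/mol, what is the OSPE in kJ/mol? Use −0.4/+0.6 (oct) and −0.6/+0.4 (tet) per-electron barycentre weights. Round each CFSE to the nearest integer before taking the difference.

-20

Group 4 minus oxidation state +3 gives a d¹ configuration for Ti³⁺.
Octahedral high-spin t₂g¹ eg⁰: CFSE = -0.4 × 149 = -60 kJ/mol.
Tetrahedral e¹ t₂⁰ gives -0.6Δₜ = -0.6 × (4/9) × 149 = -40 kJ/mol.
Subtracting, OSPE = -60 − (-40) = -20 kJ/mol.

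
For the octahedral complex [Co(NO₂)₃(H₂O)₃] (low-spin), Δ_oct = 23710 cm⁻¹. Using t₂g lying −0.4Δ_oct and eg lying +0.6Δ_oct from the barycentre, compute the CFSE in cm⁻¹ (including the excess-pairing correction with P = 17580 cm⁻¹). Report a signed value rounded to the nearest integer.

Ligand charges: 3×(-1) from NO₂⁻ and 3×(+0) from H₂O sum to -3; with overall charge +0, Co is +3.
Co sits in group 9; removing 3 electrons leaves Co³⁺ with 9 − 3 = 6 d electrons.
The d⁶ electrons fill as t₂g⁶ eg⁰.
CFSE(orbital) = 6×(-0.4Δ_oct) + 0×(0.6Δ_oct) = -2.4Δ_oct; with Δ_oct = 23710 cm⁻¹ that is -56904 cm⁻¹.
Relative to high-spin t₂g⁴ eg² (1 paired), the low-spin configuration has 2 additional pairs, contributing +2 × 17580 = +35160 cm⁻¹.
Combining: -56904 + 35160 = -21744 cm⁻¹.

-21744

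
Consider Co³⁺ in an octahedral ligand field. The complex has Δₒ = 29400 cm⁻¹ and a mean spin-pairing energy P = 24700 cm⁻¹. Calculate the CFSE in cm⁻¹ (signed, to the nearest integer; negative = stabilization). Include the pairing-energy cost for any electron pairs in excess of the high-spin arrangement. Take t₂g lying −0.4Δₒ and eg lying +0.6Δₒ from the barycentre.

Co sits in group 9; removing 3 electrons leaves Co³⁺ with 9 − 3 = 6 d electrons.
Since Δₒ = 29400 cm⁻¹ > P = 24700 cm⁻¹, the complex adopts the low-spin configuration.
Configuration: t₂g⁶ eg⁰.
Orbital CFSE = -2.4Δₒ = -2.4 × 29400 = -70560 cm⁻¹.
Excess pairs vs high-spin: 3 − 1 = 2; pairing cost = +49400 cm⁻¹.
Net CFSE = -70560 + 49400 = -21160 cm⁻¹.

-21160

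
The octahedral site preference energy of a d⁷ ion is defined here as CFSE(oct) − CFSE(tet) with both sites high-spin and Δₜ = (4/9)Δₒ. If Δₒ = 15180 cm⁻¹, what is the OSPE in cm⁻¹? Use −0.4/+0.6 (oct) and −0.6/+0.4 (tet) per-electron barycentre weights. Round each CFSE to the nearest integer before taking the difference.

-4048

Octahedral high-spin t₂g⁵ eg²: CFSE = -0.8 × 15180 = -12144 cm⁻¹.
Tetrahedral: e⁴ t₂³, CFSE = 4(−0.6) + 3(+0.4) = -1.2Δₜ = -1.2 × (4/9) × 15180 = -8096 cm⁻¹.
OSPE = -12144 − (-8096) = -4048 cm⁻¹.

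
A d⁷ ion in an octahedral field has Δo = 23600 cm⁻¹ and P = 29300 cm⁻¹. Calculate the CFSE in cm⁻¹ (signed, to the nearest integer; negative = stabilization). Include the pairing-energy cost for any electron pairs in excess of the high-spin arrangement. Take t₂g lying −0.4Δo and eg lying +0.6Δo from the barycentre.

-18880

Since Δo = 23600 cm⁻¹ < P = 29300 cm⁻¹, the complex adopts the high-spin configuration.
Filling d⁷ accordingly: t₂g⁵ eg².
Orbital CFSE = -0.8Δo = -0.8 × 23600 = -18880 cm⁻¹.
High-spin has no excess pairs, so no pairing correction applies.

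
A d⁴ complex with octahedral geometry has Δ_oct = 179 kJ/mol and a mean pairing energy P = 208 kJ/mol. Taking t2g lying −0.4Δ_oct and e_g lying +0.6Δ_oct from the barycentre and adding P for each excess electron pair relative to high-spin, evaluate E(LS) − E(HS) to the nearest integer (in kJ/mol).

29

High-spin: t2g^3 e_g^1, CFSE = -0.6Δ_oct = -107 kJ/mol.
Low-spin t2g^4 e_g^0 gives -1.6Δ_oct = -286 kJ/mol, but forming 1 extra pair costs 1P = 208 kJ/mol, so E(LS) = -286 + 208 = -78 kJ/mol.
The difference is -78 − (-107) = 29 kJ/mol, so high-spin lies lower.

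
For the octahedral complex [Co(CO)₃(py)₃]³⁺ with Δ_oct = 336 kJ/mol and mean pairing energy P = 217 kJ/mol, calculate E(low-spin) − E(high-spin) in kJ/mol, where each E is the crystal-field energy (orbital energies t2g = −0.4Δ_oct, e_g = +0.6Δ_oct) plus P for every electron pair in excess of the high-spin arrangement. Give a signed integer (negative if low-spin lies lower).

-238

Ligand charges: 3×(+0) from CO and 3×(+0) from py sum to +0; with overall charge +3, Co is +3.
Co³⁺: group 9, so d-count = 9 − 3 = 6.
High-spin: t2g^4 e_g^2, CFSE = -0.4Δ_oct = -134 kJ/mol.
Low-spin t2g^6 e_g^0 gives -2.4Δ_oct = -806 kJ/mol, but forming 2 extra pairs costs 2P = 434 kJ/mol, so E(LS) = -806 + 434 = -372 kJ/mol.
Thus E(LS) − E(HS) = -238 kJ/mol.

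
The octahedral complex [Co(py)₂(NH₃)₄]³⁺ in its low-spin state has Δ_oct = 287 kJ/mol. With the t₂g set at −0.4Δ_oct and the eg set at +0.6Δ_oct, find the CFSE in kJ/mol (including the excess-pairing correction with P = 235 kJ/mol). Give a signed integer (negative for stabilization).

Ligand charges: 2×(+0) from py and 4×(+0) from NH₃ sum to +0; with overall charge +3, Co is +3.
Co³⁺: group 9, so d-count = 9 − 3 = 6.
Electron filling gives t₂g⁶ eg⁰.
The orbital stabilization is -2.4Δ_oct = -2.4 × 287 = -689 kJ/mol.
Relative to high-spin t₂g⁴ eg² (1 paired), the low-spin configuration has 2 additional pairs, contributing +2 × 235 = +470 kJ/mol.
Combining: -689 + 470 = -219 kJ/mol.

-219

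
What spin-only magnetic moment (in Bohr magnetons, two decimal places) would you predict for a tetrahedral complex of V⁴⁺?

1.73 Bohr magnetons

V sits in group 5; removing 4 electrons leaves V⁴⁺ with 5 − 4 = 1 d electrons.
With tetrahedral geometry the complex is necessarily high-spin.
Configuration: e¹ t₂⁰ → 1 unpaired electron.
μ(spin-only) = √[1(1+2)] = √3 ≈ 1.73 Bohr magnetons.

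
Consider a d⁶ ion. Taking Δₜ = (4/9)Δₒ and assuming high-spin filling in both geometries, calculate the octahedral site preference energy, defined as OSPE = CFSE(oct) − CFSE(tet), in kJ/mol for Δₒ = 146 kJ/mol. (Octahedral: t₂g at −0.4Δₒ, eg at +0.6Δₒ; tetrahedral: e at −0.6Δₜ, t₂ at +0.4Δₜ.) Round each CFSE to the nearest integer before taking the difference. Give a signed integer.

In an octahedral site d⁶ (HS) is t₂g⁴ eg², giving CFSE(oct) = -0.4Δₒ = -58 kJ/mol.
Tetrahedral e³ t₂³ gives -0.6Δₜ = -0.6 × (4/9) × 146 = -39 kJ/mol.
Subtracting, OSPE = -58 − (-39) = -19 kJ/mol.

-19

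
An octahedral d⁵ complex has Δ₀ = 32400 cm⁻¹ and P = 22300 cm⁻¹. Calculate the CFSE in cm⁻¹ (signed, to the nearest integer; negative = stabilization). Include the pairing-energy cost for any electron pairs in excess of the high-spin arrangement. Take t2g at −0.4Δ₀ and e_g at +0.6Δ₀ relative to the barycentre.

Since Δ₀ = 32400 cm⁻¹ > P = 22300 cm⁻¹, the complex adopts the low-spin configuration.
Filling d⁵ accordingly: t2g^5 e_g^0.
Orbital CFSE = -2.0Δ₀ = -2.0 × 32400 = -64800 cm⁻¹.
Excess pairs vs high-spin: 2 − 0 = 2; pairing cost = +44600 cm⁻¹.
Net CFSE = -64800 + 44600 = -20200 cm⁻¹.

-20200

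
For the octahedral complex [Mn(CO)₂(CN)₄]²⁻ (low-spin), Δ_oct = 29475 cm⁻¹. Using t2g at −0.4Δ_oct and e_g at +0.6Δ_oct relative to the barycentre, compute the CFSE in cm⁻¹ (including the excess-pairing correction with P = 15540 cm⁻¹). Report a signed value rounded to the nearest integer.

Ligand charges: 2×(+0) from CO and 4×(-1) from CN⁻ sum to -4; with overall charge -2, Mn is +2.
Mn sits in group 7; removing 2 electrons leaves Mn²⁺ with 7 − 2 = 5 d electrons.
Electron filling gives t2g^5 e_g^0.
Orbital CFSE = 5(-0.4) + 0(0.6) = -2.0Δ_oct = -2.0 × 29475 = -58950 cm⁻¹.
Relative to high-spin t2g^3 e_g^2 (0 paired), the low-spin configuration has 2 additional pairs, contributing +2 × 15540 = +31080 cm⁻¹.
Overall CFSE = -58950 + 31080 = -27870 cm⁻¹.

-27870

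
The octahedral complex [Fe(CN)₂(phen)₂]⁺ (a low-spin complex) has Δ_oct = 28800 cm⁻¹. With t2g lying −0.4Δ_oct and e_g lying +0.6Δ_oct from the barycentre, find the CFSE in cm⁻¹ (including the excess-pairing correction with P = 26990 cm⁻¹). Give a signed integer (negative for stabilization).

Ligand charges: 2×(-1) from CN⁻ and 2×(+0) from phen sum to -2; with overall charge +1, Fe is +3.
Fe sits in group 8; removing 3 electrons leaves Fe³⁺ with 8 − 3 = 5 d electrons.
Configuration: t2g^5 e_g^0.
CFSE(orbital) = 5×(-0.4Δ_oct) + 0×(0.6Δ_oct) = -2.0Δ_oct; with Δ_oct = 28800 cm⁻¹ that is -57600 cm⁻¹.
High-spin d⁵ would be t2g^3 e_g^2 with 0 pairs; low-spin has 2, so 2 excess pairs cost +2P = +53980 cm⁻¹.
Net CFSE = -57600 + 53980 = -3620 cm⁻¹.

-3620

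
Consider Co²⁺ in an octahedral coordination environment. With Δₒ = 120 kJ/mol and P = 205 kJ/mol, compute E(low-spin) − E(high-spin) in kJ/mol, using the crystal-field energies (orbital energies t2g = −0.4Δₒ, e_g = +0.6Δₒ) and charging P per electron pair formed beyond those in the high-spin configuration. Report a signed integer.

85

Co sits in group 9; removing 2 electrons leaves Co²⁺ with 9 − 2 = 7 d electrons.
High-spin d⁷ fills as t2g^5 e_g^2 with CFSE 5(−0.4) + 2(+0.6) = -0.8Δₒ = -96 kJ/mol.
Low-spin: t2g^6 e_g^1, orbital CFSE = -1.8Δₒ = -216 kJ/mol; plus 1 excess pair × P = +205 kJ/mol; total -11 kJ/mol.
E(LS) − E(HS) = -11 − (-96) = 85 kJ/mol.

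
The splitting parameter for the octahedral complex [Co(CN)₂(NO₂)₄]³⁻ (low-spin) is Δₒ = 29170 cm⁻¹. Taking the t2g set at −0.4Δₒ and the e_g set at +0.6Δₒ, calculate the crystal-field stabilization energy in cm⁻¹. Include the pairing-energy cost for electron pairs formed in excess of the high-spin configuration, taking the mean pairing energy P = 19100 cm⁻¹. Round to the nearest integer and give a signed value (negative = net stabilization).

Ligand charges: 2×(-1) from CN⁻ and 4×(-1) from NO₂⁻ sum to -6; with overall charge -3, Co is +3.
Co³⁺: group 9, so d-count = 9 − 3 = 6.
Electron filling gives t2g^6 e_g^0.
Orbital CFSE = 6(-0.4) + 0(0.6) = -2.4Δₒ = -2.4 × 29170 = -70008 cm⁻¹.
Pairing penalty: 3 pairs vs 1 in the high-spin reference → 2 extra × P = 38200 cm⁻¹.
Combining: -70008 + 38200 = -31808 cm⁻¹.

-31808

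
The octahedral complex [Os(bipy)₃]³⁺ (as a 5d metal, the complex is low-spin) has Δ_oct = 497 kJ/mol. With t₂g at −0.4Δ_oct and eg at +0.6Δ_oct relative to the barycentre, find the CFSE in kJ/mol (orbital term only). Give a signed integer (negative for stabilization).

-994

bipy is neutral, so the +3 overall charge sits on Os: oxidation state +3.
Os is in group 8, so Os³⁺ is d⁵ (8 − 3 = 5).
The d⁵ electrons fill as t₂g⁵ eg⁰.
Orbital CFSE = 5(-0.4) + 0(0.6) = -2.0Δ_oct = -2.0 × 497 = -994 kJ/mol.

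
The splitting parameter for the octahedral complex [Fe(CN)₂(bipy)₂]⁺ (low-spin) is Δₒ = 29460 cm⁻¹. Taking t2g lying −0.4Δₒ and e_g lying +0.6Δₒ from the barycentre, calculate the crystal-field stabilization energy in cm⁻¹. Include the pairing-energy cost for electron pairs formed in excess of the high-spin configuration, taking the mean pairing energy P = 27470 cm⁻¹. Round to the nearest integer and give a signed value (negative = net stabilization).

Ligand charges: 2×(-1) from CN⁻ and 2×(+0) from bipy sum to -2; with overall charge +1, Fe is +3.
Fe sits in group 8; removing 3 electrons leaves Fe³⁺ with 8 − 3 = 5 d electrons.
Electron filling gives t2g^5 e_g^0.
Orbital CFSE = 5(-0.4) + 0(0.6) = -2.0Δₒ = -2.0 × 29460 = -58920 cm⁻¹.
High-spin d⁵ would be t2g^3 e_g^2 with 0 pairs; low-spin has 2, so 2 excess pairs cost +2P = +54940 cm⁻¹.
Overall CFSE = -58920 + 54940 = -3980 cm⁻¹.

-3980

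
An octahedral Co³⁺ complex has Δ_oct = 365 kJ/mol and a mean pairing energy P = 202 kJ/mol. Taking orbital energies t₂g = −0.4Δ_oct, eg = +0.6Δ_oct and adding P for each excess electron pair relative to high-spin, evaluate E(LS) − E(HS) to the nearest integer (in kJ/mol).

Co sits in group 9; removing 3 electrons leaves Co³⁺ with 9 − 3 = 6 d electrons.
High-spin d⁶ fills as t₂g⁴ eg² with CFSE 4(−0.4) + 2(+0.6) = -0.4Δ_oct = -146 kJ/mol.
For low-spin the configuration is t₂g⁶ eg⁰: orbital energy -2.4 × 365 = -876 kJ/mol, and 2 additional pairs relative to high-spin add 404 kJ/mol, giving -472 kJ/mol.
E(LS) − E(HS) = -472 − (-146) = -326 kJ/mol.

-326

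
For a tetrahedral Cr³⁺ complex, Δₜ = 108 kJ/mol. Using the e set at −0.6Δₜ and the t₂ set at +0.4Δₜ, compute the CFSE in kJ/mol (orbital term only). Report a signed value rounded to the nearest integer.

Cr³⁺: group 6, so d-count = 6 − 3 = 3.
With tetrahedral geometry the complex is necessarily high-spin.
The d³ electrons fill as e² t₂¹.
The orbital stabilization is -0.8Δₜ = -0.8 × 108 = -86 kJ/mol.

-86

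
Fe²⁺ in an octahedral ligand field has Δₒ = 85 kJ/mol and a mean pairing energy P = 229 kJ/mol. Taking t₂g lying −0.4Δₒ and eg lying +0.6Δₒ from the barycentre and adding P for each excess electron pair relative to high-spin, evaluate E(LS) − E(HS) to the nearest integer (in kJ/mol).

288

Fe is in group 8, so Fe²⁺ is d⁶ (8 − 2 = 6).
High-spin d⁶ fills as t₂g⁴ eg² with CFSE 4(−0.4) + 2(+0.6) = -0.4Δₒ = -34 kJ/mol.
Low-spin: t₂g⁶ eg⁰, orbital CFSE = -2.4Δₒ = -204 kJ/mol; plus 2 excess pairs × P = +458 kJ/mol; total 254 kJ/mol.
E(LS) − E(HS) = 254 − (-34) = 288 kJ/mol.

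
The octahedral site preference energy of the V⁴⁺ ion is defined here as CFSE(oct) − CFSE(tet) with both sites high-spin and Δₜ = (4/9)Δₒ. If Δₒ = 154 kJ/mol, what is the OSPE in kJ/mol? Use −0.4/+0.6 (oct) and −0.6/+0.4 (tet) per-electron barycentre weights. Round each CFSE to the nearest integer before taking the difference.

-21

V sits in group 5; removing 4 electrons leaves V⁴⁺ with 5 − 4 = 1 d electrons.
Octahedral (high-spin): t₂g¹ eg⁰, CFSE = 1(−0.4) + 0(+0.6) = -0.4Δₒ = -0.4 × 154 = -62 kJ/mol.
Tetrahedral e¹ t₂⁰ gives -0.6Δₜ = -0.6 × (4/9) × 154 = -41 kJ/mol.
Subtracting, OSPE = -62 − (-41) = -21 kJ/mol.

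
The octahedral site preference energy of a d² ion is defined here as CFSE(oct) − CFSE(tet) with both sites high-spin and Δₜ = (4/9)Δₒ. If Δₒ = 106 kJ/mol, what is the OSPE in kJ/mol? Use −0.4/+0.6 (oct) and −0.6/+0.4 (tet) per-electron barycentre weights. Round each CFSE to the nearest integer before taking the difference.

-28

In an octahedral site d² (HS) is t₂g² eg⁰, giving CFSE(oct) = -0.8Δₒ = -85 kJ/mol.
Tetrahedral e² t₂⁰ gives -1.2Δₜ = -1.2 × (4/9) × 106 = -57 kJ/mol.
Subtracting, OSPE = -85 − (-57) = -28 kJ/mol.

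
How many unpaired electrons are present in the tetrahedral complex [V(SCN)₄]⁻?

2

Each SCN⁻ contributes -1; 4 × (-1) = -4. With overall charge -1, V is in the +3 oxidation state.
V is in group 5, so V³⁺ is d² (5 − 3 = 2).
Tetrahedral splitting is small, so the complex is high-spin.
Configuration: e² t₂⁰, giving 2 unpaired electrons.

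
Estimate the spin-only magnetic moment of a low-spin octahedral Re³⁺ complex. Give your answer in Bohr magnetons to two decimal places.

2.83 Bohr magnetons

Re sits in group 7; removing 3 electrons leaves Re³⁺ with 7 − 3 = 4 d electrons.
Configuration: t2g^4 e_g^0 → 2 unpaired electrons.
μ(spin-only) = √[2(2+2)] = √8 ≈ 2.83 Bohr magnetons.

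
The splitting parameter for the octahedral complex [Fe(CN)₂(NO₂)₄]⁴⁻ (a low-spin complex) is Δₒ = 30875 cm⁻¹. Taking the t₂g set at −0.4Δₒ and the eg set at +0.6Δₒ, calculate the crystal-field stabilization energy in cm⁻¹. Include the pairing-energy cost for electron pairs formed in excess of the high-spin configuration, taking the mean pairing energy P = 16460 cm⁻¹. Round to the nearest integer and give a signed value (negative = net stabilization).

-41180

Ligand charges: 2×(-1) from CN⁻ and 4×(-1) from NO₂⁻ sum to -6; with overall charge -4, Fe is +2.
Fe²⁺: group 8, so d-count = 8 − 2 = 6.
The d⁶ electrons fill as t₂g⁶ eg⁰.
The orbital stabilization is -2.4Δₒ = -2.4 × 30875 = -74100 cm⁻¹.
High-spin d⁶ would be t₂g⁴ eg² with 1 pair; low-spin has 3, so 2 excess pairs cost +2P = +32920 cm⁻¹.
Overall CFSE = -74100 + 32920 = -41180 cm⁻¹.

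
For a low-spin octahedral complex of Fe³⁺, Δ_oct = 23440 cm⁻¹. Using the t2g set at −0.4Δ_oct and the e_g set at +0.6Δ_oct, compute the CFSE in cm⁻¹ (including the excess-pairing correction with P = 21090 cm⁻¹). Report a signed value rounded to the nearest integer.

-4700

Fe sits in group 8; removing 3 electrons leaves Fe³⁺ with 8 − 3 = 5 d electrons.
Electron filling gives t2g^5 e_g^0.
CFSE(orbital) = 5×(-0.4Δ_oct) + 0×(0.6Δ_oct) = -2.0Δ_oct; with Δ_oct = 23440 cm⁻¹ that is -46880 cm⁻¹.
High-spin d⁵ would be t2g^3 e_g^2 with 0 pairs; low-spin has 2, so 2 excess pairs cost +2P = +42180 cm⁻¹.
Overall CFSE = -46880 + 42180 = -4700 cm⁻¹.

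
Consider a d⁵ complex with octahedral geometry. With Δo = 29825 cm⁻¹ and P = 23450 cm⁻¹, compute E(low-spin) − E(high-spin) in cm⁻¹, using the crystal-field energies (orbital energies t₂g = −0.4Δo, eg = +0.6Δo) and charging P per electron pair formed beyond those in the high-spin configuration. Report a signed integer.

In the high-spin limit (t₂g³ eg²) the orbital term is 0.0Δo = 0 cm⁻¹, with no excess pairing.
Low-spin: t₂g⁵ eg⁰, orbital CFSE = -2.0Δo = -59650 cm⁻¹; plus 2 excess pairs × P = +46900 cm⁻¹; total -12750 cm⁻¹.
The difference is -12750 − (0) = -12750 cm⁻¹, so low-spin lies lower.

-12750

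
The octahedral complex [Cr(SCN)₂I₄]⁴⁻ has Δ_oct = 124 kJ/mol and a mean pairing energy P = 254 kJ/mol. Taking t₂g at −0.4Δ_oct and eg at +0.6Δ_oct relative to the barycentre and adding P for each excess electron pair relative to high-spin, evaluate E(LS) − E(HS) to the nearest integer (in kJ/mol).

130

Ligand charges: 2×(-1) from SCN⁻ and 4×(-1) from I⁻ sum to -6; with overall charge -4, Cr is +2.
Cr sits in group 6; removing 2 electrons leaves Cr²⁺ with 6 − 2 = 4 d electrons.
In the high-spin limit (t₂g³ eg¹) the orbital term is -0.6Δ_oct = -74 kJ/mol, with no excess pairing.
Low-spin t₂g⁴ eg⁰ gives -1.6Δ_oct = -198 kJ/mol, but forming 1 extra pair costs 1P = 254 kJ/mol, so E(LS) = -198 + 254 = 56 kJ/mol.
Thus E(LS) − E(HS) = 130 kJ/mol.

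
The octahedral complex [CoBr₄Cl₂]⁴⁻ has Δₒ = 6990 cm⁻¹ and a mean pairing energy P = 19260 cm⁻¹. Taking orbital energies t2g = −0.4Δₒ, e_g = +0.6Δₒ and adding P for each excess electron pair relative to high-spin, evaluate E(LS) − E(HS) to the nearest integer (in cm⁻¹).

12270

Ligand charges: 4×(-1) from Br⁻ and 2×(-1) from Cl⁻ sum to -6; with overall charge -4, Co is +2.
Co sits in group 9; removing 2 electrons leaves Co²⁺ with 9 − 2 = 7 d electrons.
High-spin: t2g^5 e_g^2, CFSE = -0.8Δₒ = -5592 cm⁻¹.
Low-spin: t2g^6 e_g^1, orbital CFSE = -1.8Δₒ = -12582 cm⁻¹; plus 1 excess pair × P = +19260 cm⁻¹; total 6678 cm⁻¹.
Thus E(LS) − E(HS) = 12270 cm⁻¹.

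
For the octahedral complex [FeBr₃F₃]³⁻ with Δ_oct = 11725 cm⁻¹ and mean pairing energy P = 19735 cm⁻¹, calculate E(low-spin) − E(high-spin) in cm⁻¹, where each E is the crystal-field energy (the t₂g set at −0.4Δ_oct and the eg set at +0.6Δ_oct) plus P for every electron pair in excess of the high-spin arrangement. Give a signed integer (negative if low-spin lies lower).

16020

Ligand charges: 3×(-1) from Br⁻ and 3×(-1) from F⁻ sum to -6; with overall charge -3, Fe is +3.
Group 8 minus oxidation state +3 gives a d⁵ configuration for Fe³⁺.
High-spin: t₂g³ eg², CFSE = 0.0Δ_oct = 0 cm⁻¹.
Low-spin t₂g⁵ eg⁰ gives -2.0Δ_oct = -23450 cm⁻¹, but forming 2 extra pairs costs 2P = 39470 cm⁻¹, so E(LS) = -23450 + 39470 = 16020 cm⁻¹.
The difference is 16020 − (0) = 16020 cm⁻¹, so high-spin lies lower.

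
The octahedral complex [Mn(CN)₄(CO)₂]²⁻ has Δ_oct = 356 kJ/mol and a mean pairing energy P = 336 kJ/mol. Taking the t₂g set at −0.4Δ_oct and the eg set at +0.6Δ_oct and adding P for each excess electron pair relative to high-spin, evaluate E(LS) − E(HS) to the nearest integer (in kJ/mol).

-40

Ligand charges: 4×(-1) from CN⁻ and 2×(+0) from CO sum to -4; with overall charge -2, Mn is +2.
Mn²⁺: group 7, so d-count = 7 − 2 = 5.
High-spin d⁵ fills as t₂g³ eg² with CFSE 3(−0.4) + 2(+0.6) = 0.0Δ_oct = 0 kJ/mol.
Low-spin t₂g⁵ eg⁰ gives -2.0Δ_oct = -712 kJ/mol, but forming 2 extra pairs costs 2P = 672 kJ/mol, so E(LS) = -712 + 672 = -40 kJ/mol.
E(LS) − E(HS) = -40 − (0) = -40 kJ/mol.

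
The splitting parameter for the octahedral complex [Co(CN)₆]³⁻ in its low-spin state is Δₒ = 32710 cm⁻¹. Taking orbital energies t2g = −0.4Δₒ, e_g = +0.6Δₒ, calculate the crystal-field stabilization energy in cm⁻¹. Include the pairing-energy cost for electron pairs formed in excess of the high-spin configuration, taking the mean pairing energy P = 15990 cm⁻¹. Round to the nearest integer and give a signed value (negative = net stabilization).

-46524

Each CN⁻ contributes -1; 6 × (-1) = -6. With overall charge -3, Co is in the +3 oxidation state.
Co³⁺: group 9, so d-count = 9 − 3 = 6.
Electron filling gives t2g^6 e_g^0.
Orbital CFSE = 6(-0.4) + 0(0.6) = -2.4Δₒ = -2.4 × 32710 = -78504 cm⁻¹.
Relative to high-spin t2g^4 e_g^2 (1 paired), the low-spin configuration has 2 additional pairs, contributing +2 × 15990 = +31980 cm⁻¹.
Combining: -78504 + 31980 = -46524 cm⁻¹.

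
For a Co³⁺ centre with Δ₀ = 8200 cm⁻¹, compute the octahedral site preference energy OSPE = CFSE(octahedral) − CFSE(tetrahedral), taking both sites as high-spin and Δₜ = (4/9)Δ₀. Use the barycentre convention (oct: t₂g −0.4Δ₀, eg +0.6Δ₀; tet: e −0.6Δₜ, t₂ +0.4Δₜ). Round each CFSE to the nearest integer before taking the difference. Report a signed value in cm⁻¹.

Co sits in group 9; removing 3 electrons leaves Co³⁺ with 9 − 3 = 6 d electrons.
Octahedral high-spin t2g^4 e_g^2: CFSE = -0.4 × 8200 = -3280 cm⁻¹.
Tetrahedral: e^3 t2^3, CFSE = 3(−0.6) + 3(+0.4) = -0.6Δₜ = -0.6 × (4/9) × 8200 = -2187 cm⁻¹.
Subtracting, OSPE = -3280 − (-2187) = -1093 cm⁻¹.

-1093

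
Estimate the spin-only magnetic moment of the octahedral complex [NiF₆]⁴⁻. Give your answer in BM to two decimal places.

2.83 BM

Each F⁻ contributes -1; 6 × (-1) = -6. With overall charge -4, Ni is in the +2 oxidation state.
Ni²⁺: group 10, so d-count = 10 − 2 = 8.
Configuration: t₂g⁶ eg² → 2 unpaired electrons.
μ(spin-only) = √[2(2+2)] = √8 ≈ 2.83 BM.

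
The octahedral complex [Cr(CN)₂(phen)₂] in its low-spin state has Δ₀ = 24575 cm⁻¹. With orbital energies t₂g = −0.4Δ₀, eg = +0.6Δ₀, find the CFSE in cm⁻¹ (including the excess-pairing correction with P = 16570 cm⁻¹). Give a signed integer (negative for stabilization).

Ligand charges: 2×(-1) from CN⁻ and 2×(+0) from phen sum to -2; with overall charge +0, Cr is +2.
Cr is in group 6, so Cr²⁺ is d⁴ (6 − 2 = 4).
The d⁴ electrons fill as t₂g⁴ eg⁰.
Orbital CFSE = 4(-0.4) + 0(0.6) = -1.6Δ₀ = -1.6 × 24575 = -39320 cm⁻¹.
Pairing penalty: 1 pair vs 0 in the high-spin reference → 1 extra × P = 16570 cm⁻¹.
Net CFSE = -39320 + 16570 = -22750 cm⁻¹.

-22750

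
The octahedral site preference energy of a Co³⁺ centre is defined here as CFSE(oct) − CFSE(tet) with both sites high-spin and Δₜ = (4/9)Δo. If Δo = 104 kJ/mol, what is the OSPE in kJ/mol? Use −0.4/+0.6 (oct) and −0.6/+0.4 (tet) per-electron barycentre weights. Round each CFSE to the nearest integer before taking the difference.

Co is in group 9, so Co³⁺ is d⁶ (9 − 3 = 6).
Octahedral (high-spin): t2g^4 e_g^2, CFSE = 4(−0.4) + 2(+0.6) = -0.4Δo = -0.4 × 104 = -42 kJ/mol.
In a tetrahedral site the filling is e^3 t2^3: CFSE(tet) = -0.6Δₜ = -0.6 × (4/9)(104) = -28 kJ/mol.
OSPE = CFSE(oct) − CFSE(tet) = -42 − (-28) = -14 kJ/mol.

-14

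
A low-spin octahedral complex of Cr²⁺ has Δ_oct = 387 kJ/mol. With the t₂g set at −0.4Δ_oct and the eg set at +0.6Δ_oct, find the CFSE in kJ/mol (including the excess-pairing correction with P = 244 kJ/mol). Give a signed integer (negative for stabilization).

Group 6 minus oxidation state +2 gives a d⁴ configuration for Cr²⁺.
Configuration: t₂g⁴ eg⁰.
The orbital stabilization is -1.6Δ_oct = -1.6 × 387 = -619 kJ/mol.
Pairing penalty: 1 pair vs 0 in the high-spin reference → 1 extra × P = 244 kJ/mol.
Overall CFSE = -619 + 244 = -375 kJ/mol.

-375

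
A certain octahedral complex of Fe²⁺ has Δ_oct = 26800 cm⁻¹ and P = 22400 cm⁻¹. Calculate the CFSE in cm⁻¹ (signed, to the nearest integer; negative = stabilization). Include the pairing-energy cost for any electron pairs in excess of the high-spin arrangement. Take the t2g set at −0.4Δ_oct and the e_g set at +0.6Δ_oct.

-19520

Fe sits in group 8; removing 2 electrons leaves Fe²⁺ with 8 − 2 = 6 d electrons.
Here Δ_oct > P (26800 > 22400), so the low-spin state is favoured.
Configuration: t2g^6 e_g^0.
Orbital CFSE = -2.4Δ_oct = -2.4 × 26800 = -64320 cm⁻¹.
Excess pairs vs high-spin: 3 − 1 = 2; pairing cost = +44800 cm⁻¹.
Net CFSE = -64320 + 44800 = -19520 cm⁻¹.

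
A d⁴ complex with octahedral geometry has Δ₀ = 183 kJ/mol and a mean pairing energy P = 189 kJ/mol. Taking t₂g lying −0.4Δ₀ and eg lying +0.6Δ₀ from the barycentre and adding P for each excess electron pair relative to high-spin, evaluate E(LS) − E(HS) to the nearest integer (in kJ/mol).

In the high-spin limit (t₂g³ eg¹) the orbital term is -0.6Δ₀ = -110 kJ/mol, with no excess pairing.
For low-spin the configuration is t₂g⁴ eg⁰: orbital energy -1.6 × 183 = -293 kJ/mol, and 1 additional pair relative to high-spin adds 189 kJ/mol, giving -104 kJ/mol.
The difference is -104 − (-110) = 6 kJ/mol, so high-spin lies lower.

6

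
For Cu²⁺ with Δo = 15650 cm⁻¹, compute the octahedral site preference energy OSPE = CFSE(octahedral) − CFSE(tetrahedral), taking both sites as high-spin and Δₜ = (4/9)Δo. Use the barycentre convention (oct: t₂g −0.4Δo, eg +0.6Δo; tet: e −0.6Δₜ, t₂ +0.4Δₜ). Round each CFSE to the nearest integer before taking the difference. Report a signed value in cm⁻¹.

-6608

Group 11 minus oxidation state +2 gives a d⁹ configuration for Cu²⁺.
In an octahedral site d⁹ (HS) is t2g^6 e_g^3, giving CFSE(oct) = -0.6Δo = -9390 cm⁻¹.
Tetrahedral e^4 t2^5 gives -0.4Δₜ = -0.4 × (4/9) × 15650 = -2782 cm⁻¹.
OSPE = CFSE(oct) − CFSE(tet) = -9390 − (-2782) = -6608 cm⁻¹.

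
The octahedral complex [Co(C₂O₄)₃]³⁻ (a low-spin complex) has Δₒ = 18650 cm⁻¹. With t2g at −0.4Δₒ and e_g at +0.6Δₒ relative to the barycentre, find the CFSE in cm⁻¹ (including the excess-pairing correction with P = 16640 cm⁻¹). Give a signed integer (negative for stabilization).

Each C₂O₄²⁻ contributes -2; 3 × (-2) = -6. With overall charge -3, Co is in the +3 oxidation state.
Co is in group 9, so Co³⁺ is d⁶ (9 − 3 = 6).
Configuration: t2g^6 e_g^0.
The orbital stabilization is -2.4Δₒ = -2.4 × 18650 = -44760 cm⁻¹.
High-spin d⁶ would be t2g^4 e_g^2 with 1 pair; low-spin has 3, so 2 excess pairs cost +2P = +33280 cm⁻¹.
Overall CFSE = -44760 + 33280 = -11480 cm⁻¹.

-11480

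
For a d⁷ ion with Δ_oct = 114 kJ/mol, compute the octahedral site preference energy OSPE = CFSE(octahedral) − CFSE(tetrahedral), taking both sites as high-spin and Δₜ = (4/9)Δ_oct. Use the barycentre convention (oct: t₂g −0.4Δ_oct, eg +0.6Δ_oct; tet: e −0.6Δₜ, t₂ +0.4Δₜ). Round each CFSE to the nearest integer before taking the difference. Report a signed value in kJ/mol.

-30

Octahedral high-spin t2g^5 e_g^2: CFSE = -0.8 × 114 = -91 kJ/mol.
Tetrahedral: e^4 t2^3, CFSE = 4(−0.6) + 3(+0.4) = -1.2Δₜ = -1.2 × (4/9) × 114 = -61 kJ/mol.
OSPE = -91 − (-61) = -30 kJ/mol.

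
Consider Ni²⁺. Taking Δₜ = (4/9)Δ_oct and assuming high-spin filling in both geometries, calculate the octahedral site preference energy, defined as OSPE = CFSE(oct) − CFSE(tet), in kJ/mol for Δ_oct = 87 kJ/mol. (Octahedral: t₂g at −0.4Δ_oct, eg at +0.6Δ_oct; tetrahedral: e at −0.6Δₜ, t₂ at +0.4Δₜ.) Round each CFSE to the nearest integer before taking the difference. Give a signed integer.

-73

Ni sits in group 10; removing 2 electrons leaves Ni²⁺ with 10 − 2 = 8 d electrons.
In an octahedral site d⁸ (HS) is t₂g⁶ eg², giving CFSE(oct) = -1.2Δ_oct = -104 kJ/mol.
Tetrahedral: e⁴ t₂⁴, CFSE = 4(−0.6) + 4(+0.4) = -0.8Δₜ = -0.8 × (4/9) × 87 = -31 kJ/mol.
OSPE = -104 − (-31) = -73 kJ/mol.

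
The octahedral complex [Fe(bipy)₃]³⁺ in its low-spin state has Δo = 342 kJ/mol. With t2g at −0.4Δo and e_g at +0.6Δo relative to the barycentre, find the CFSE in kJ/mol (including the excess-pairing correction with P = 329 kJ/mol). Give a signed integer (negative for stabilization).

-26

bipy is neutral, so the +3 overall charge sits on Fe: oxidation state +3.
Fe³⁺: group 8, so d-count = 8 − 3 = 5.
The d⁵ electrons fill as t2g^5 e_g^0.
The orbital stabilization is -2.0Δo = -2.0 × 342 = -684 kJ/mol.
High-spin d⁵ would be t2g^3 e_g^2 with 0 pairs; low-spin has 2, so 2 excess pairs cost +2P = +658 kJ/mol.
Combining: -684 + 658 = -26 kJ/mol.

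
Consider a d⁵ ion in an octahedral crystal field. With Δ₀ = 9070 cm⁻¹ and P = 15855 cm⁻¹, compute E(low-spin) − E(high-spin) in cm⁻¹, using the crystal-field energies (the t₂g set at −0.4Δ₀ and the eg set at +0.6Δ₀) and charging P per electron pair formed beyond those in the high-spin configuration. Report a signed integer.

High-spin d⁵ fills as t₂g³ eg² with CFSE 3(−0.4) + 2(+0.6) = 0.0Δ₀ = 0 cm⁻¹.
Low-spin t₂g⁵ eg⁰ gives -2.0Δ₀ = -18140 cm⁻¹, but forming 2 extra pairs costs 2P = 31710 cm⁻¹, so E(LS) = -18140 + 31710 = 13570 cm⁻¹.
Thus E(LS) − E(HS) = 13570 cm⁻¹.

13570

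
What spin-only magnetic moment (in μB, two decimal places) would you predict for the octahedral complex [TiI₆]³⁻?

1.73 μB

Each I⁻ contributes -1; 6 × (-1) = -6. With overall charge -3, Ti is in the +3 oxidation state.
Group 4 minus oxidation state +3 gives a d¹ configuration for Ti³⁺.
Configuration: t₂g¹ eg⁰ → 1 unpaired electron.
μ(spin-only) = √[1(1+2)] = √3 ≈ 1.73 μB.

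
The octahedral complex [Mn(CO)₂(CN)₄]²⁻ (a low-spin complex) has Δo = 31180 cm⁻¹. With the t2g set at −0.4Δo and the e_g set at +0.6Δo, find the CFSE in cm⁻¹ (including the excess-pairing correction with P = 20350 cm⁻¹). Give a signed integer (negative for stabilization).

Ligand charges: 2×(+0) from CO and 4×(-1) from CN⁻ sum to -4; with overall charge -2, Mn is +2.
Mn is in group 7, so Mn²⁺ is d⁵ (7 − 2 = 5).
The d⁵ electrons fill as t2g^5 e_g^0.
The orbital stabilization is -2.0Δo = -2.0 × 31180 = -62360 cm⁻¹.
High-spin d⁵ would be t2g^3 e_g^2 with 0 pairs; low-spin has 2, so 2 excess pairs cost +2P = +40700 cm⁻¹.
Overall CFSE = -62360 + 40700 = -21660 cm⁻¹.

-21660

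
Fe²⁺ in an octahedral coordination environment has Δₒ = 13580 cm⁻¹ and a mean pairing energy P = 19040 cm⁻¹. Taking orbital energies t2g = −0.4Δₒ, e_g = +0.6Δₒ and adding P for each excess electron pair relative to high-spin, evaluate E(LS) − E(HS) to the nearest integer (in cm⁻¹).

Fe sits in group 8; removing 2 electrons leaves Fe²⁺ with 8 − 2 = 6 d electrons.
In the high-spin limit (t2g^4 e_g^2) the orbital term is -0.4Δₒ = -5432 cm⁻¹, with no excess pairing.
Low-spin: t2g^6 e_g^0, orbital CFSE = -2.4Δₒ = -32592 cm⁻¹; plus 2 excess pairs × P = +38080 cm⁻¹; total 5488 cm⁻¹.
Thus E(LS) − E(HS) = 10920 cm⁻¹.

10920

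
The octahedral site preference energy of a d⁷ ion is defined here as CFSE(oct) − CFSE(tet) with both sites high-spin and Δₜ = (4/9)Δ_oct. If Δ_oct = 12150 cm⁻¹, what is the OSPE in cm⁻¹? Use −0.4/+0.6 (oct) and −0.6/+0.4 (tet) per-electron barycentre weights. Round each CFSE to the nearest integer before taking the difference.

Octahedral (high-spin): t₂g⁵ eg², CFSE = 5(−0.4) + 2(+0.6) = -0.8Δ_oct = -0.8 × 12150 = -9720 cm⁻¹.
Tetrahedral e⁴ t₂³ gives -1.2Δₜ = -1.2 × (4/9) × 12150 = -6480 cm⁻¹.
OSPE = -9720 − (-6480) = -3240 cm⁻¹.

-3240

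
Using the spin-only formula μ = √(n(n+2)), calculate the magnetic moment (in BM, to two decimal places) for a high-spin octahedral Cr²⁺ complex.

4.90 BM

Cr sits in group 6; removing 2 electrons leaves Cr²⁺ with 6 − 2 = 4 d electrons.
Configuration: t2g^3 e_g^1 → 4 unpaired electrons.
μ(spin-only) = √[4(4+2)] = √24 ≈ 4.90 BM.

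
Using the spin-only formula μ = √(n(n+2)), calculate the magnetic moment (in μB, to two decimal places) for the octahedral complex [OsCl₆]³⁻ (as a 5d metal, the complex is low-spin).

1.73 μB

Each Cl⁻ contributes -1; 6 × (-1) = -6. With overall charge -3, Os is in the +3 oxidation state.
Os sits in group 8; removing 3 electrons leaves Os³⁺ with 8 − 3 = 5 d electrons.
Configuration: t₂g⁵ eg⁰ → 1 unpaired electron.
μ(spin-only) = √[1(1+2)] = √3 ≈ 1.73 μB.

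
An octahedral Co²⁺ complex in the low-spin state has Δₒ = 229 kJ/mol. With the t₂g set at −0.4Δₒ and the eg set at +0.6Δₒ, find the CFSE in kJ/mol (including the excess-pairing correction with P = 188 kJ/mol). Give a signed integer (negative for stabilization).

Group 9 minus oxidation state +2 gives a d⁷ configuration for Co²⁺.
Configuration: t₂g⁶ eg¹.
CFSE(orbital) = 6×(-0.4Δₒ) + 1×(0.6Δₒ) = -1.8Δₒ; with Δₒ = 229 kJ/mol that is -412 kJ/mol.
Pairing penalty: 3 pairs vs 2 in the high-spin reference → 1 extra × P = 188 kJ/mol.
Combining: -412 + 188 = -224 kJ/mol.

-224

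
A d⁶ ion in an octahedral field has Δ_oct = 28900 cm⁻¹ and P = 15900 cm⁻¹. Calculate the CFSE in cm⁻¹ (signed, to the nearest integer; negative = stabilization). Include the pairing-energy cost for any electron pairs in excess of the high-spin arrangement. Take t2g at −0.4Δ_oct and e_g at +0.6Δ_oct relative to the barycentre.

With Δ_oct > P the complex is low-spin.
That gives t2g^6 e_g^0.
Orbital CFSE = -2.4Δ_oct = -2.4 × 28900 = -69360 cm⁻¹.
Excess pairs vs high-spin: 3 − 1 = 2; pairing cost = +31800 cm⁻¹.
Net CFSE = -69360 + 31800 = -37560 cm⁻¹.

-37560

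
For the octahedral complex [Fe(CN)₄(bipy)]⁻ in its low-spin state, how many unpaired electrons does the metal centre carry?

1

Ligand charges: 4×(-1) from CN⁻ and 1×(+0) from bipy sum to -4; with overall charge -1, Fe is +3.
Fe³⁺: group 8, so d-count = 8 − 3 = 5.
Configuration: t2g^5 e_g^0, giving 1 unpaired electron.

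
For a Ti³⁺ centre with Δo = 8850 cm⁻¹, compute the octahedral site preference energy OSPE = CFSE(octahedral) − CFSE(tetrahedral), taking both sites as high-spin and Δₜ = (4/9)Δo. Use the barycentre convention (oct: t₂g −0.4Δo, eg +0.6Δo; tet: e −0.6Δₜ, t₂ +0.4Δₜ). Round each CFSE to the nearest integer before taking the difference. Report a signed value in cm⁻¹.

-1180

Ti is in group 4, so Ti³⁺ is d¹ (4 − 3 = 1).
Octahedral (high-spin): t₂g¹ eg⁰, CFSE = 1(−0.4) + 0(+0.6) = -0.4Δo = -0.4 × 8850 = -3540 cm⁻¹.
Tetrahedral: e¹ t₂⁰, CFSE = 1(−0.6) + 0(+0.4) = -0.6Δₜ = -0.6 × (4/9) × 8850 = -2360 cm⁻¹.
OSPE = -3540 − (-2360) = -1180 cm⁻¹.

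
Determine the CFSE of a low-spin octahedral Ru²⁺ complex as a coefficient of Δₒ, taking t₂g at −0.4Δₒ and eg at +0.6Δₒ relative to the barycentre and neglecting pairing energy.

Ru sits in group 8; removing 2 electrons leaves Ru²⁺ with 8 − 2 = 6 d electrons.
Configuration: t₂g⁶ eg⁰.
CFSE = 6(-0.4Δₒ) + 0(0.6Δₒ) = -2.4Δₒ + 0.0Δₒ = -2.4Δₒ.

-2.4 Δₒ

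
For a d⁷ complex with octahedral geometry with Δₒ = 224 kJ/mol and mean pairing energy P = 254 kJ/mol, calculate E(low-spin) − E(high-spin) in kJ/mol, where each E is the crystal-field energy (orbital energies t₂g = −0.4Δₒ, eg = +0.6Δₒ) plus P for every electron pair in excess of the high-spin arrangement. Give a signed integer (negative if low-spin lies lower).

High-spin d⁷ fills as t₂g⁵ eg² with CFSE 5(−0.4) + 2(+0.6) = -0.8Δₒ = -179 kJ/mol.
For low-spin the configuration is t₂g⁶ eg¹: orbital energy -1.8 × 224 = -403 kJ/mol, and 1 additional pair relative to high-spin adds 254 kJ/mol, giving -149 kJ/mol.
Thus E(LS) − E(HS) = 30 kJ/mol.

30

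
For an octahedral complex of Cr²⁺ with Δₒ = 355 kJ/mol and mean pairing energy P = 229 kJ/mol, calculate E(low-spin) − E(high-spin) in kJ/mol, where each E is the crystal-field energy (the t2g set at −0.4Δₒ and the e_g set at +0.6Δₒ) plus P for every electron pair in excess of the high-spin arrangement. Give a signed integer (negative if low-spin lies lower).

-126

Cr is in group 6, so Cr²⁺ is d⁴ (6 − 2 = 4).
In the high-spin limit (t2g^3 e_g^1) the orbital term is -0.6Δₒ = -213 kJ/mol, with no excess pairing.
Low-spin t2g^4 e_g^0 gives -1.6Δₒ = -568 kJ/mol, but forming 1 extra pair costs 1P = 229 kJ/mol, so E(LS) = -568 + 229 = -339 kJ/mol.
E(LS) − E(HS) = -339 − (-213) = -126 kJ/mol.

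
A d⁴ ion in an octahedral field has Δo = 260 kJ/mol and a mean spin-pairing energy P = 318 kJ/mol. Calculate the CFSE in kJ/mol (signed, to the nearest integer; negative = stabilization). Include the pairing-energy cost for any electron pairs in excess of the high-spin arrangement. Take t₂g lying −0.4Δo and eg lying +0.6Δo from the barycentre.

-156

Since Δo = 260 kJ/mol < P = 318 kJ/mol, the complex adopts the high-spin configuration.
That gives t₂g³ eg¹.
Orbital CFSE = -0.6Δo = -0.6 × 260 = -156 kJ/mol.
High-spin has no excess pairs, so no pairing correction applies.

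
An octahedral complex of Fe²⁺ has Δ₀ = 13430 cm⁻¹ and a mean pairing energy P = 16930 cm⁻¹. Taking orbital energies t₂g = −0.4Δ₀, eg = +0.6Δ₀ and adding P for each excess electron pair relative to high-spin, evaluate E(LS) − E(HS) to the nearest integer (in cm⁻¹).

7000

Fe sits in group 8; removing 2 electrons leaves Fe²⁺ with 8 − 2 = 6 d electrons.
High-spin d⁶ fills as t₂g⁴ eg² with CFSE 4(−0.4) + 2(+0.6) = -0.4Δ₀ = -5372 cm⁻¹.
Low-spin: t₂g⁶ eg⁰, orbital CFSE = -2.4Δ₀ = -32232 cm⁻¹; plus 2 excess pairs × P = +33860 cm⁻¹; total 1628 cm⁻¹.
E(LS) − E(HS) = 1628 − (-5372) = 7000 cm⁻¹.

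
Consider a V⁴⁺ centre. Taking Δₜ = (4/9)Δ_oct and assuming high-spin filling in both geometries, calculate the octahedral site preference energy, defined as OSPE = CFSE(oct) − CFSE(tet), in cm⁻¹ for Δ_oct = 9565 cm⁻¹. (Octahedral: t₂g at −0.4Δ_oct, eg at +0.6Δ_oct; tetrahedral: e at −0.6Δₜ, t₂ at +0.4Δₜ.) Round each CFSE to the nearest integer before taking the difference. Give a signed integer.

V⁴⁺: group 5, so d-count = 5 − 4 = 1.
Octahedral high-spin t2g^1 e_g^0: CFSE = -0.4 × 9565 = -3826 cm⁻¹.
Tetrahedral e^1 t2^0 gives -0.6Δₜ = -0.6 × (4/9) × 9565 = -2551 cm⁻¹.
Subtracting, OSPE = -3826 − (-2551) = -1275 cm⁻¹.

-1275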